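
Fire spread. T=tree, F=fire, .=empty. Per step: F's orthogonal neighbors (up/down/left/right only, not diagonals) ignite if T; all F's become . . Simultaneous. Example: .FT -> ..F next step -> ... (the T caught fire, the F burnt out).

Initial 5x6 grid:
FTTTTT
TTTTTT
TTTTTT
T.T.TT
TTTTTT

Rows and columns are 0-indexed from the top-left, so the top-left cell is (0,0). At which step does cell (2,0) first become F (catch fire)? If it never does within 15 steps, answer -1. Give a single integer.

Step 1: cell (2,0)='T' (+2 fires, +1 burnt)
Step 2: cell (2,0)='F' (+3 fires, +2 burnt)
  -> target ignites at step 2
Step 3: cell (2,0)='.' (+4 fires, +3 burnt)
Step 4: cell (2,0)='.' (+4 fires, +4 burnt)
Step 5: cell (2,0)='.' (+5 fires, +4 burnt)
Step 6: cell (2,0)='.' (+3 fires, +5 burnt)
Step 7: cell (2,0)='.' (+3 fires, +3 burnt)
Step 8: cell (2,0)='.' (+2 fires, +3 burnt)
Step 9: cell (2,0)='.' (+1 fires, +2 burnt)
Step 10: cell (2,0)='.' (+0 fires, +1 burnt)
  fire out at step 10

2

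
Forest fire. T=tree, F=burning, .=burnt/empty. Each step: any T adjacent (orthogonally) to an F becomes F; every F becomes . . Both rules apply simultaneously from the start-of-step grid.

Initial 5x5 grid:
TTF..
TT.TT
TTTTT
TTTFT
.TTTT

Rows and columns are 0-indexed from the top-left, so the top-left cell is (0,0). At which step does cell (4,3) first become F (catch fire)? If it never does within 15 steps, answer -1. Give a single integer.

Step 1: cell (4,3)='F' (+5 fires, +2 burnt)
  -> target ignites at step 1
Step 2: cell (4,3)='.' (+8 fires, +5 burnt)
Step 3: cell (4,3)='.' (+5 fires, +8 burnt)
Step 4: cell (4,3)='.' (+1 fires, +5 burnt)
Step 5: cell (4,3)='.' (+0 fires, +1 burnt)
  fire out at step 5

1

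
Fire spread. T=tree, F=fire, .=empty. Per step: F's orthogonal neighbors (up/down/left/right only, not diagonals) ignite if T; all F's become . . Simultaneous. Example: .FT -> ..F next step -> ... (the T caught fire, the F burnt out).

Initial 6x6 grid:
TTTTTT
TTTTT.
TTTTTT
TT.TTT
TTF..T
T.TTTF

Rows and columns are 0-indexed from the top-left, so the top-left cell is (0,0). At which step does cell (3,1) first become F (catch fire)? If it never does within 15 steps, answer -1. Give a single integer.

Step 1: cell (3,1)='T' (+4 fires, +2 burnt)
Step 2: cell (3,1)='F' (+4 fires, +4 burnt)
  -> target ignites at step 2
Step 3: cell (3,1)='.' (+5 fires, +4 burnt)
Step 4: cell (3,1)='.' (+5 fires, +5 burnt)
Step 5: cell (3,1)='.' (+5 fires, +5 burnt)
Step 6: cell (3,1)='.' (+4 fires, +5 burnt)
Step 7: cell (3,1)='.' (+2 fires, +4 burnt)
Step 8: cell (3,1)='.' (+0 fires, +2 burnt)
  fire out at step 8

2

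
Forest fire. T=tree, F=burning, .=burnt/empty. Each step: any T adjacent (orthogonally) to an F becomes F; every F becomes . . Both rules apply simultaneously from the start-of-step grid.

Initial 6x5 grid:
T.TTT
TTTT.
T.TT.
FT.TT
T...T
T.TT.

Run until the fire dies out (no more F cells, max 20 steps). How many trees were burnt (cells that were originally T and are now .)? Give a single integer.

Step 1: +3 fires, +1 burnt (F count now 3)
Step 2: +2 fires, +3 burnt (F count now 2)
Step 3: +2 fires, +2 burnt (F count now 2)
Step 4: +1 fires, +2 burnt (F count now 1)
Step 5: +3 fires, +1 burnt (F count now 3)
Step 6: +2 fires, +3 burnt (F count now 2)
Step 7: +2 fires, +2 burnt (F count now 2)
Step 8: +1 fires, +2 burnt (F count now 1)
Step 9: +1 fires, +1 burnt (F count now 1)
Step 10: +0 fires, +1 burnt (F count now 0)
Fire out after step 10
Initially T: 19, now '.': 28
Total burnt (originally-T cells now '.'): 17

Answer: 17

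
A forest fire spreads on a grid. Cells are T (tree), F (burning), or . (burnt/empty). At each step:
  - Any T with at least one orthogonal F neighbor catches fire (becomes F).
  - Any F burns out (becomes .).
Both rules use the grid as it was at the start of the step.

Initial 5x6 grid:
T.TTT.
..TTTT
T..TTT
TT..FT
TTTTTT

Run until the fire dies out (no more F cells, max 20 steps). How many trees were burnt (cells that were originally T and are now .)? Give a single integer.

Step 1: +3 fires, +1 burnt (F count now 3)
Step 2: +5 fires, +3 burnt (F count now 5)
Step 3: +4 fires, +5 burnt (F count now 4)
Step 4: +3 fires, +4 burnt (F count now 3)
Step 5: +3 fires, +3 burnt (F count now 3)
Step 6: +1 fires, +3 burnt (F count now 1)
Step 7: +1 fires, +1 burnt (F count now 1)
Step 8: +0 fires, +1 burnt (F count now 0)
Fire out after step 8
Initially T: 21, now '.': 29
Total burnt (originally-T cells now '.'): 20

Answer: 20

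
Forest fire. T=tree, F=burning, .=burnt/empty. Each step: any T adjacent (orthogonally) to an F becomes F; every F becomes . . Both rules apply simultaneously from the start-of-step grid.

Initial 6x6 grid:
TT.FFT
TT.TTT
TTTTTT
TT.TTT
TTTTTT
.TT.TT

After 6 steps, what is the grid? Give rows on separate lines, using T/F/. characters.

Step 1: 3 trees catch fire, 2 burn out
  TT...F
  TT.FFT
  TTTTTT
  TT.TTT
  TTTTTT
  .TT.TT
Step 2: 3 trees catch fire, 3 burn out
  TT....
  TT...F
  TTTFFT
  TT.TTT
  TTTTTT
  .TT.TT
Step 3: 4 trees catch fire, 3 burn out
  TT....
  TT....
  TTF..F
  TT.FFT
  TTTTTT
  .TT.TT
Step 4: 4 trees catch fire, 4 burn out
  TT....
  TT....
  TF....
  TT...F
  TTTFFT
  .TT.TT
Step 5: 6 trees catch fire, 4 burn out
  TT....
  TF....
  F.....
  TF....
  TTF..F
  .TT.FT
Step 6: 6 trees catch fire, 6 burn out
  TF....
  F.....
  ......
  F.....
  TF....
  .TF..F

TF....
F.....
......
F.....
TF....
.TF..F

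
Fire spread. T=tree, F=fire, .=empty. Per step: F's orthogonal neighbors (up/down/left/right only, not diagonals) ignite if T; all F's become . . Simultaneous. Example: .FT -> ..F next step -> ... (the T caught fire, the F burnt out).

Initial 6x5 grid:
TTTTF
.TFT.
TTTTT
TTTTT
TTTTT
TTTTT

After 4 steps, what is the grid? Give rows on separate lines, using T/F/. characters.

Step 1: 5 trees catch fire, 2 burn out
  TTFF.
  .F.F.
  TTFTT
  TTTTT
  TTTTT
  TTTTT
Step 2: 4 trees catch fire, 5 burn out
  TF...
  .....
  TF.FT
  TTFTT
  TTTTT
  TTTTT
Step 3: 6 trees catch fire, 4 burn out
  F....
  .....
  F...F
  TF.FT
  TTFTT
  TTTTT
Step 4: 5 trees catch fire, 6 burn out
  .....
  .....
  .....
  F...F
  TF.FT
  TTFTT

.....
.....
.....
F...F
TF.FT
TTFTT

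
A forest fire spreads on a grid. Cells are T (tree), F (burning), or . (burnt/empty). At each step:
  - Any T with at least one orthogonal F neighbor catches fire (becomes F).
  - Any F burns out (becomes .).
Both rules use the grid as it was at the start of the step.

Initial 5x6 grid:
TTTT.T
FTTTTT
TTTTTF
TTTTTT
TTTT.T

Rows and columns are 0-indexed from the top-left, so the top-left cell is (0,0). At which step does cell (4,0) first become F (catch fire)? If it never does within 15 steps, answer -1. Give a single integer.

Step 1: cell (4,0)='T' (+6 fires, +2 burnt)
Step 2: cell (4,0)='T' (+9 fires, +6 burnt)
Step 3: cell (4,0)='F' (+6 fires, +9 burnt)
  -> target ignites at step 3
Step 4: cell (4,0)='.' (+4 fires, +6 burnt)
Step 5: cell (4,0)='.' (+1 fires, +4 burnt)
Step 6: cell (4,0)='.' (+0 fires, +1 burnt)
  fire out at step 6

3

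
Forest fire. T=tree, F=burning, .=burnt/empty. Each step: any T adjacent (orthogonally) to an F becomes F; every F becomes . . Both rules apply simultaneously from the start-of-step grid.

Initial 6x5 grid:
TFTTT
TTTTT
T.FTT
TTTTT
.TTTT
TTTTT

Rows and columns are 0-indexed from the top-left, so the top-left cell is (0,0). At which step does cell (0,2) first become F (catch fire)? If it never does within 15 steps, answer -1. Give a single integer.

Step 1: cell (0,2)='F' (+6 fires, +2 burnt)
  -> target ignites at step 1
Step 2: cell (0,2)='.' (+7 fires, +6 burnt)
Step 3: cell (0,2)='.' (+8 fires, +7 burnt)
Step 4: cell (0,2)='.' (+3 fires, +8 burnt)
Step 5: cell (0,2)='.' (+2 fires, +3 burnt)
Step 6: cell (0,2)='.' (+0 fires, +2 burnt)
  fire out at step 6

1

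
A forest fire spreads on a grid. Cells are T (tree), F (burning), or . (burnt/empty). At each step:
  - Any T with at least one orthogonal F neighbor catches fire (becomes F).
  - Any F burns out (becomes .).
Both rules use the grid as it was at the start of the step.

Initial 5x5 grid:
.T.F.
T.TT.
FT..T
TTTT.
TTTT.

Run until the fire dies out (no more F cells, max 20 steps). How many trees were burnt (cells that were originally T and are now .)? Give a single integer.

Step 1: +4 fires, +2 burnt (F count now 4)
Step 2: +3 fires, +4 burnt (F count now 3)
Step 3: +2 fires, +3 burnt (F count now 2)
Step 4: +2 fires, +2 burnt (F count now 2)
Step 5: +1 fires, +2 burnt (F count now 1)
Step 6: +0 fires, +1 burnt (F count now 0)
Fire out after step 6
Initially T: 14, now '.': 23
Total burnt (originally-T cells now '.'): 12

Answer: 12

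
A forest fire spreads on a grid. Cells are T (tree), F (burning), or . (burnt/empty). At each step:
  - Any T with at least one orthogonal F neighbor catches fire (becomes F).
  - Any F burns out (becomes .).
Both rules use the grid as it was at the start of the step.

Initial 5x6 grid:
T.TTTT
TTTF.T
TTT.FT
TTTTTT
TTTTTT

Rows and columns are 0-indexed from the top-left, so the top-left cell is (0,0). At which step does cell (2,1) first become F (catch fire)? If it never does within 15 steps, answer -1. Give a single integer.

Step 1: cell (2,1)='T' (+4 fires, +2 burnt)
Step 2: cell (2,1)='T' (+8 fires, +4 burnt)
Step 3: cell (2,1)='F' (+6 fires, +8 burnt)
  -> target ignites at step 3
Step 4: cell (2,1)='.' (+4 fires, +6 burnt)
Step 5: cell (2,1)='.' (+2 fires, +4 burnt)
Step 6: cell (2,1)='.' (+1 fires, +2 burnt)
Step 7: cell (2,1)='.' (+0 fires, +1 burnt)
  fire out at step 7

3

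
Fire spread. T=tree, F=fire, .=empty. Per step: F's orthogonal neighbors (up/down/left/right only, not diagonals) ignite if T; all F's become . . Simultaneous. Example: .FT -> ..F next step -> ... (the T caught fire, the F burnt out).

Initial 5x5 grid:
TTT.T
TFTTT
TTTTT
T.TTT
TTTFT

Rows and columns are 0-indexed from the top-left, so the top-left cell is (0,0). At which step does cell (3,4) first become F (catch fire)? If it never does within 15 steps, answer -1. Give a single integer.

Step 1: cell (3,4)='T' (+7 fires, +2 burnt)
Step 2: cell (3,4)='F' (+9 fires, +7 burnt)
  -> target ignites at step 2
Step 3: cell (3,4)='.' (+4 fires, +9 burnt)
Step 4: cell (3,4)='.' (+1 fires, +4 burnt)
Step 5: cell (3,4)='.' (+0 fires, +1 burnt)
  fire out at step 5

2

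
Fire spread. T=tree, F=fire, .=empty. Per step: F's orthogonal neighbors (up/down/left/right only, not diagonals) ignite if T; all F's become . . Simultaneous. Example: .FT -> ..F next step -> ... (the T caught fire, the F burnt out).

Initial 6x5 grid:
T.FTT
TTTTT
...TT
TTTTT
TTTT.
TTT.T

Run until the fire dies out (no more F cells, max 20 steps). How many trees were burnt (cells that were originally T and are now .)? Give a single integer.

Step 1: +2 fires, +1 burnt (F count now 2)
Step 2: +3 fires, +2 burnt (F count now 3)
Step 3: +3 fires, +3 burnt (F count now 3)
Step 4: +3 fires, +3 burnt (F count now 3)
Step 5: +3 fires, +3 burnt (F count now 3)
Step 6: +2 fires, +3 burnt (F count now 2)
Step 7: +3 fires, +2 burnt (F count now 3)
Step 8: +2 fires, +3 burnt (F count now 2)
Step 9: +1 fires, +2 burnt (F count now 1)
Step 10: +0 fires, +1 burnt (F count now 0)
Fire out after step 10
Initially T: 23, now '.': 29
Total burnt (originally-T cells now '.'): 22

Answer: 22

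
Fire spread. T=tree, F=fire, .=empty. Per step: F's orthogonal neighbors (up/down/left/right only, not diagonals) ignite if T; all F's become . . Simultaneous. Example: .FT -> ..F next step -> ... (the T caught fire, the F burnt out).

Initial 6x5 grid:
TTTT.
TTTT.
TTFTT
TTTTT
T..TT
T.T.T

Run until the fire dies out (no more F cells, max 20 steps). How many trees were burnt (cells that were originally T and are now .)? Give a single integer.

Answer: 22

Derivation:
Step 1: +4 fires, +1 burnt (F count now 4)
Step 2: +7 fires, +4 burnt (F count now 7)
Step 3: +6 fires, +7 burnt (F count now 6)
Step 4: +3 fires, +6 burnt (F count now 3)
Step 5: +2 fires, +3 burnt (F count now 2)
Step 6: +0 fires, +2 burnt (F count now 0)
Fire out after step 6
Initially T: 23, now '.': 29
Total burnt (originally-T cells now '.'): 22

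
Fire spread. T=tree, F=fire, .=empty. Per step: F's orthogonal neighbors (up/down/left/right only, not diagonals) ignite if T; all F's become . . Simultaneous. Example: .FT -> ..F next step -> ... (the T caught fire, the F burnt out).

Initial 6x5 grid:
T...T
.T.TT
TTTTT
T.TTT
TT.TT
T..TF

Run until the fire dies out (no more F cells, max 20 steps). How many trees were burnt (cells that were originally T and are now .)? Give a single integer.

Step 1: +2 fires, +1 burnt (F count now 2)
Step 2: +2 fires, +2 burnt (F count now 2)
Step 3: +2 fires, +2 burnt (F count now 2)
Step 4: +3 fires, +2 burnt (F count now 3)
Step 5: +3 fires, +3 burnt (F count now 3)
Step 6: +1 fires, +3 burnt (F count now 1)
Step 7: +2 fires, +1 burnt (F count now 2)
Step 8: +1 fires, +2 burnt (F count now 1)
Step 9: +1 fires, +1 burnt (F count now 1)
Step 10: +2 fires, +1 burnt (F count now 2)
Step 11: +0 fires, +2 burnt (F count now 0)
Fire out after step 11
Initially T: 20, now '.': 29
Total burnt (originally-T cells now '.'): 19

Answer: 19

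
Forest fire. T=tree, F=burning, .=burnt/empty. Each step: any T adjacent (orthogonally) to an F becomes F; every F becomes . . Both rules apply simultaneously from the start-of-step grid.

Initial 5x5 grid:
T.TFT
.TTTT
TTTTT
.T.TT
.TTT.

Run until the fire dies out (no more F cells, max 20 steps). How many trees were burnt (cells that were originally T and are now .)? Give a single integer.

Answer: 17

Derivation:
Step 1: +3 fires, +1 burnt (F count now 3)
Step 2: +3 fires, +3 burnt (F count now 3)
Step 3: +4 fires, +3 burnt (F count now 4)
Step 4: +3 fires, +4 burnt (F count now 3)
Step 5: +3 fires, +3 burnt (F count now 3)
Step 6: +1 fires, +3 burnt (F count now 1)
Step 7: +0 fires, +1 burnt (F count now 0)
Fire out after step 7
Initially T: 18, now '.': 24
Total burnt (originally-T cells now '.'): 17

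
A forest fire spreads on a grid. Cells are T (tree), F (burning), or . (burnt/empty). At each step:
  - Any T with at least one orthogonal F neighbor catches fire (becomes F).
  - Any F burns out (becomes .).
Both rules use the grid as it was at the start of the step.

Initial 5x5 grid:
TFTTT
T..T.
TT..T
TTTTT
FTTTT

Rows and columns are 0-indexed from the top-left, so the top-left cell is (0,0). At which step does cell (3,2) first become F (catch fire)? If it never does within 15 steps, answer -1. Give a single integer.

Step 1: cell (3,2)='T' (+4 fires, +2 burnt)
Step 2: cell (3,2)='T' (+5 fires, +4 burnt)
Step 3: cell (3,2)='F' (+5 fires, +5 burnt)
  -> target ignites at step 3
Step 4: cell (3,2)='.' (+2 fires, +5 burnt)
Step 5: cell (3,2)='.' (+1 fires, +2 burnt)
Step 6: cell (3,2)='.' (+1 fires, +1 burnt)
Step 7: cell (3,2)='.' (+0 fires, +1 burnt)
  fire out at step 7

3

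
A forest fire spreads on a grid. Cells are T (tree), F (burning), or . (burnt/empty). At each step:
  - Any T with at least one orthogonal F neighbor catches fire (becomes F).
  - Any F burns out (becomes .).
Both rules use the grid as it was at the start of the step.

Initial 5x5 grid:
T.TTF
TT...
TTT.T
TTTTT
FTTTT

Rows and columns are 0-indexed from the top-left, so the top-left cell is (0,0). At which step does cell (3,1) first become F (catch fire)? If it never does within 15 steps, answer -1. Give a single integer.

Step 1: cell (3,1)='T' (+3 fires, +2 burnt)
Step 2: cell (3,1)='F' (+4 fires, +3 burnt)
  -> target ignites at step 2
Step 3: cell (3,1)='.' (+4 fires, +4 burnt)
Step 4: cell (3,1)='.' (+5 fires, +4 burnt)
Step 5: cell (3,1)='.' (+1 fires, +5 burnt)
Step 6: cell (3,1)='.' (+1 fires, +1 burnt)
Step 7: cell (3,1)='.' (+0 fires, +1 burnt)
  fire out at step 7

2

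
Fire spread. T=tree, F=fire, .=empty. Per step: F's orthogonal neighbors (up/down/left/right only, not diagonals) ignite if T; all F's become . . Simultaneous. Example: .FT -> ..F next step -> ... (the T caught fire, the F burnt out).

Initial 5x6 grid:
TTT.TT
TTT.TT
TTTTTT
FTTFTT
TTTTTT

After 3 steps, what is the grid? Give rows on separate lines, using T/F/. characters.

Step 1: 7 trees catch fire, 2 burn out
  TTT.TT
  TTT.TT
  FTTFTT
  .FF.FT
  FTTFTT
Step 2: 8 trees catch fire, 7 burn out
  TTT.TT
  FTT.TT
  .FF.FT
  .....F
  .FF.FT
Step 3: 6 trees catch fire, 8 burn out
  FTT.TT
  .FF.FT
  .....F
  ......
  .....F

FTT.TT
.FF.FT
.....F
......
.....F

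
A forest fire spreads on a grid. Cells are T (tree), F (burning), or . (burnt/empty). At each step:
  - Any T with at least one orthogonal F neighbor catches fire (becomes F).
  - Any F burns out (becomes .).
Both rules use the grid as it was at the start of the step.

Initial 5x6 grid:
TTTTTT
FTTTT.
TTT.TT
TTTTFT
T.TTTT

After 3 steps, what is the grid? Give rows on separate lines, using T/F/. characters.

Step 1: 7 trees catch fire, 2 burn out
  FTTTTT
  .FTTT.
  FTT.FT
  TTTF.F
  T.TTFT
Step 2: 9 trees catch fire, 7 burn out
  .FTTTT
  ..FTF.
  .FT..F
  FTF...
  T.TF.F
Step 3: 7 trees catch fire, 9 burn out
  ..FTFT
  ...F..
  ..F...
  .F....
  F.F...

..FTFT
...F..
..F...
.F....
F.F...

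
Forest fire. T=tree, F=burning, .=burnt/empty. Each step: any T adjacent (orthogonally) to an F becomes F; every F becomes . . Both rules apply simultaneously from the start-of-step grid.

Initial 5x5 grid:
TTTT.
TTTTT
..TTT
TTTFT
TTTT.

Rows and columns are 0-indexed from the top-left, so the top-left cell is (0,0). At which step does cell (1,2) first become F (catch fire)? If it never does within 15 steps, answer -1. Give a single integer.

Step 1: cell (1,2)='T' (+4 fires, +1 burnt)
Step 2: cell (1,2)='T' (+5 fires, +4 burnt)
Step 3: cell (1,2)='F' (+5 fires, +5 burnt)
  -> target ignites at step 3
Step 4: cell (1,2)='.' (+3 fires, +5 burnt)
Step 5: cell (1,2)='.' (+2 fires, +3 burnt)
Step 6: cell (1,2)='.' (+1 fires, +2 burnt)
Step 7: cell (1,2)='.' (+0 fires, +1 burnt)
  fire out at step 7

3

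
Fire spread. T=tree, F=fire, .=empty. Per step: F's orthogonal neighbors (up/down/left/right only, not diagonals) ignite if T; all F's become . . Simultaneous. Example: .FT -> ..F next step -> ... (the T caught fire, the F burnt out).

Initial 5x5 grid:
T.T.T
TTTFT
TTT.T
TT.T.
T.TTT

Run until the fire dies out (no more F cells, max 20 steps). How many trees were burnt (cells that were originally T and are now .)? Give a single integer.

Step 1: +2 fires, +1 burnt (F count now 2)
Step 2: +5 fires, +2 burnt (F count now 5)
Step 3: +2 fires, +5 burnt (F count now 2)
Step 4: +3 fires, +2 burnt (F count now 3)
Step 5: +1 fires, +3 burnt (F count now 1)
Step 6: +1 fires, +1 burnt (F count now 1)
Step 7: +0 fires, +1 burnt (F count now 0)
Fire out after step 7
Initially T: 18, now '.': 21
Total burnt (originally-T cells now '.'): 14

Answer: 14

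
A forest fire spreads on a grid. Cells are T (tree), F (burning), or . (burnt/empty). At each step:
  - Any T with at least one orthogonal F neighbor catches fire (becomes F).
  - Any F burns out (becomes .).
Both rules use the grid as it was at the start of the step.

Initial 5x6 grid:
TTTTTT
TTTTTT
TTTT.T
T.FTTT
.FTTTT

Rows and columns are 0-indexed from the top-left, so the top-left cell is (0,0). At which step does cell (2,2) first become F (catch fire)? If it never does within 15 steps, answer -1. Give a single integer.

Step 1: cell (2,2)='F' (+3 fires, +2 burnt)
  -> target ignites at step 1
Step 2: cell (2,2)='.' (+5 fires, +3 burnt)
Step 3: cell (2,2)='.' (+6 fires, +5 burnt)
Step 4: cell (2,2)='.' (+7 fires, +6 burnt)
Step 5: cell (2,2)='.' (+3 fires, +7 burnt)
Step 6: cell (2,2)='.' (+1 fires, +3 burnt)
Step 7: cell (2,2)='.' (+0 fires, +1 burnt)
  fire out at step 7

1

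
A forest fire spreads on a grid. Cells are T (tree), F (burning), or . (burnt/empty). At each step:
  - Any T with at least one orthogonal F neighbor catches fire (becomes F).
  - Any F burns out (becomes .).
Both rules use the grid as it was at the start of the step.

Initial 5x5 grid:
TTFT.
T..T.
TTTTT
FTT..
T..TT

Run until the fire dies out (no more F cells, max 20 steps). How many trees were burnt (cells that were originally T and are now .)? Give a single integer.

Step 1: +5 fires, +2 burnt (F count now 5)
Step 2: +5 fires, +5 burnt (F count now 5)
Step 3: +2 fires, +5 burnt (F count now 2)
Step 4: +1 fires, +2 burnt (F count now 1)
Step 5: +0 fires, +1 burnt (F count now 0)
Fire out after step 5
Initially T: 15, now '.': 23
Total burnt (originally-T cells now '.'): 13

Answer: 13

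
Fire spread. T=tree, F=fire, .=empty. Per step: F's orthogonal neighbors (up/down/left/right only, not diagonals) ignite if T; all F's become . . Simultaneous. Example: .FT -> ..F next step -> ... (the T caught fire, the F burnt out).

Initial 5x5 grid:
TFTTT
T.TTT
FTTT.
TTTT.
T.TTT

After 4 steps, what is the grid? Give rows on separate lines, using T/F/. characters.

Step 1: 5 trees catch fire, 2 burn out
  F.FTT
  F.TTT
  .FTT.
  FTTT.
  T.TTT
Step 2: 5 trees catch fire, 5 burn out
  ...FT
  ..FTT
  ..FT.
  .FTT.
  F.TTT
Step 3: 4 trees catch fire, 5 burn out
  ....F
  ...FT
  ...F.
  ..FT.
  ..TTT
Step 4: 3 trees catch fire, 4 burn out
  .....
  ....F
  .....
  ...F.
  ..FTT

.....
....F
.....
...F.
..FTT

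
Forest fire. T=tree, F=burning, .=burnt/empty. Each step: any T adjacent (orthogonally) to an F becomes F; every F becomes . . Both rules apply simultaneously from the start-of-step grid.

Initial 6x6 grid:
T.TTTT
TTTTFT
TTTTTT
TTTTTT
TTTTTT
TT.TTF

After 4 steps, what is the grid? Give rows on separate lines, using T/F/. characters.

Step 1: 6 trees catch fire, 2 burn out
  T.TTFT
  TTTF.F
  TTTTFT
  TTTTTT
  TTTTTF
  TT.TF.
Step 2: 9 trees catch fire, 6 burn out
  T.TF.F
  TTF...
  TTTF.F
  TTTTFF
  TTTTF.
  TT.F..
Step 3: 5 trees catch fire, 9 burn out
  T.F...
  TF....
  TTF...
  TTTF..
  TTTF..
  TT....
Step 4: 4 trees catch fire, 5 burn out
  T.....
  F.....
  TF....
  TTF...
  TTF...
  TT....

T.....
F.....
TF....
TTF...
TTF...
TT....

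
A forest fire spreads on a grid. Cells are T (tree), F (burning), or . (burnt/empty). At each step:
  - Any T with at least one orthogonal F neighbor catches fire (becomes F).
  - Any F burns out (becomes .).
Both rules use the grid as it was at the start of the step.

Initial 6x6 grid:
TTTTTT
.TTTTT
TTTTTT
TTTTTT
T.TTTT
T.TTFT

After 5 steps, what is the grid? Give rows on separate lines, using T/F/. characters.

Step 1: 3 trees catch fire, 1 burn out
  TTTTTT
  .TTTTT
  TTTTTT
  TTTTTT
  T.TTFT
  T.TF.F
Step 2: 4 trees catch fire, 3 burn out
  TTTTTT
  .TTTTT
  TTTTTT
  TTTTFT
  T.TF.F
  T.F...
Step 3: 4 trees catch fire, 4 burn out
  TTTTTT
  .TTTTT
  TTTTFT
  TTTF.F
  T.F...
  T.....
Step 4: 4 trees catch fire, 4 burn out
  TTTTTT
  .TTTFT
  TTTF.F
  TTF...
  T.....
  T.....
Step 5: 5 trees catch fire, 4 burn out
  TTTTFT
  .TTF.F
  TTF...
  TF....
  T.....
  T.....

TTTTFT
.TTF.F
TTF...
TF....
T.....
T.....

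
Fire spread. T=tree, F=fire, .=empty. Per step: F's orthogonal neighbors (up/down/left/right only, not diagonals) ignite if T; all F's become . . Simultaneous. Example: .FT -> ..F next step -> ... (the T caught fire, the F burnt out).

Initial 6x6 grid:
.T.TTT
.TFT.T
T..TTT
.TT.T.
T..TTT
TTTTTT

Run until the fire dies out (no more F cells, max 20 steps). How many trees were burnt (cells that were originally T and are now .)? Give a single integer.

Answer: 21

Derivation:
Step 1: +2 fires, +1 burnt (F count now 2)
Step 2: +3 fires, +2 burnt (F count now 3)
Step 3: +2 fires, +3 burnt (F count now 2)
Step 4: +3 fires, +2 burnt (F count now 3)
Step 5: +2 fires, +3 burnt (F count now 2)
Step 6: +3 fires, +2 burnt (F count now 3)
Step 7: +2 fires, +3 burnt (F count now 2)
Step 8: +1 fires, +2 burnt (F count now 1)
Step 9: +1 fires, +1 burnt (F count now 1)
Step 10: +1 fires, +1 burnt (F count now 1)
Step 11: +1 fires, +1 burnt (F count now 1)
Step 12: +0 fires, +1 burnt (F count now 0)
Fire out after step 12
Initially T: 24, now '.': 33
Total burnt (originally-T cells now '.'): 21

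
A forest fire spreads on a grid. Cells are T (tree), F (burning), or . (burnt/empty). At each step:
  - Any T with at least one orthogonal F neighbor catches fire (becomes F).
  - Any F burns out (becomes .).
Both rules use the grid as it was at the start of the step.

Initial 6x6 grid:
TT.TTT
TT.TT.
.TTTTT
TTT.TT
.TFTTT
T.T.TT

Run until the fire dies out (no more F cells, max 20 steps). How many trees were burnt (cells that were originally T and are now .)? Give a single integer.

Step 1: +4 fires, +1 burnt (F count now 4)
Step 2: +3 fires, +4 burnt (F count now 3)
Step 3: +6 fires, +3 burnt (F count now 6)
Step 4: +5 fires, +6 burnt (F count now 5)
Step 5: +5 fires, +5 burnt (F count now 5)
Step 6: +2 fires, +5 burnt (F count now 2)
Step 7: +1 fires, +2 burnt (F count now 1)
Step 8: +0 fires, +1 burnt (F count now 0)
Fire out after step 8
Initially T: 27, now '.': 35
Total burnt (originally-T cells now '.'): 26

Answer: 26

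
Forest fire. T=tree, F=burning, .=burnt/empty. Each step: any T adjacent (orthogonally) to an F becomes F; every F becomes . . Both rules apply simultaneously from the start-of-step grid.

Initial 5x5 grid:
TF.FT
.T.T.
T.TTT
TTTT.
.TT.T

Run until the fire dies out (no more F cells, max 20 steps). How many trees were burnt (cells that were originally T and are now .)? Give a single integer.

Step 1: +4 fires, +2 burnt (F count now 4)
Step 2: +1 fires, +4 burnt (F count now 1)
Step 3: +3 fires, +1 burnt (F count now 3)
Step 4: +1 fires, +3 burnt (F count now 1)
Step 5: +2 fires, +1 burnt (F count now 2)
Step 6: +2 fires, +2 burnt (F count now 2)
Step 7: +1 fires, +2 burnt (F count now 1)
Step 8: +0 fires, +1 burnt (F count now 0)
Fire out after step 8
Initially T: 15, now '.': 24
Total burnt (originally-T cells now '.'): 14

Answer: 14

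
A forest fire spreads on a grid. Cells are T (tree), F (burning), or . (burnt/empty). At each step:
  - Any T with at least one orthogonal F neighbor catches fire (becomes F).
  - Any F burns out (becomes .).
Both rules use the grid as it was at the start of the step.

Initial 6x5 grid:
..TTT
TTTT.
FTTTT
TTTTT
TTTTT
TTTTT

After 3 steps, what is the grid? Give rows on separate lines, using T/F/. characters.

Step 1: 3 trees catch fire, 1 burn out
  ..TTT
  FTTT.
  .FTTT
  FTTTT
  TTTTT
  TTTTT
Step 2: 4 trees catch fire, 3 burn out
  ..TTT
  .FTT.
  ..FTT
  .FTTT
  FTTTT
  TTTTT
Step 3: 5 trees catch fire, 4 burn out
  ..TTT
  ..FT.
  ...FT
  ..FTT
  .FTTT
  FTTTT

..TTT
..FT.
...FT
..FTT
.FTTT
FTTTT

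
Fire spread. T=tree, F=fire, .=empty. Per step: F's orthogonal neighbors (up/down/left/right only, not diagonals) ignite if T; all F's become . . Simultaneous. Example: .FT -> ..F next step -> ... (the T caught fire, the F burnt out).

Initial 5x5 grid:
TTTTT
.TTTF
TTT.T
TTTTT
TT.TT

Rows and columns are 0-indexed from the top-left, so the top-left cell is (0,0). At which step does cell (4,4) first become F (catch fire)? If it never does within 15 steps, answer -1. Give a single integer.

Step 1: cell (4,4)='T' (+3 fires, +1 burnt)
Step 2: cell (4,4)='T' (+3 fires, +3 burnt)
Step 3: cell (4,4)='F' (+5 fires, +3 burnt)
  -> target ignites at step 3
Step 4: cell (4,4)='.' (+4 fires, +5 burnt)
Step 5: cell (4,4)='.' (+3 fires, +4 burnt)
Step 6: cell (4,4)='.' (+2 fires, +3 burnt)
Step 7: cell (4,4)='.' (+1 fires, +2 burnt)
Step 8: cell (4,4)='.' (+0 fires, +1 burnt)
  fire out at step 8

3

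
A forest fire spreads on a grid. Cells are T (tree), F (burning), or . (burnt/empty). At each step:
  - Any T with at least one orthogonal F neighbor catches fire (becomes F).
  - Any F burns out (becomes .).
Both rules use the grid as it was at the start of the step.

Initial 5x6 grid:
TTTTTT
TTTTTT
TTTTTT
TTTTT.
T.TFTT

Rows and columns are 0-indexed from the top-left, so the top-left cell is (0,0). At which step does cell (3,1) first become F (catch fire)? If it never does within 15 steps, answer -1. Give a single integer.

Step 1: cell (3,1)='T' (+3 fires, +1 burnt)
Step 2: cell (3,1)='T' (+4 fires, +3 burnt)
Step 3: cell (3,1)='F' (+4 fires, +4 burnt)
  -> target ignites at step 3
Step 4: cell (3,1)='.' (+6 fires, +4 burnt)
Step 5: cell (3,1)='.' (+6 fires, +6 burnt)
Step 6: cell (3,1)='.' (+3 fires, +6 burnt)
Step 7: cell (3,1)='.' (+1 fires, +3 burnt)
Step 8: cell (3,1)='.' (+0 fires, +1 burnt)
  fire out at step 8

3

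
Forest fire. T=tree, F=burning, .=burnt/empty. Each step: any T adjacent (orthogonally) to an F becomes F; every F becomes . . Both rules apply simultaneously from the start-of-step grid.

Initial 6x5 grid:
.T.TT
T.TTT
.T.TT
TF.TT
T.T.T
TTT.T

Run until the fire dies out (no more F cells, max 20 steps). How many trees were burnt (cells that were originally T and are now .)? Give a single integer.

Answer: 7

Derivation:
Step 1: +2 fires, +1 burnt (F count now 2)
Step 2: +1 fires, +2 burnt (F count now 1)
Step 3: +1 fires, +1 burnt (F count now 1)
Step 4: +1 fires, +1 burnt (F count now 1)
Step 5: +1 fires, +1 burnt (F count now 1)
Step 6: +1 fires, +1 burnt (F count now 1)
Step 7: +0 fires, +1 burnt (F count now 0)
Fire out after step 7
Initially T: 20, now '.': 17
Total burnt (originally-T cells now '.'): 7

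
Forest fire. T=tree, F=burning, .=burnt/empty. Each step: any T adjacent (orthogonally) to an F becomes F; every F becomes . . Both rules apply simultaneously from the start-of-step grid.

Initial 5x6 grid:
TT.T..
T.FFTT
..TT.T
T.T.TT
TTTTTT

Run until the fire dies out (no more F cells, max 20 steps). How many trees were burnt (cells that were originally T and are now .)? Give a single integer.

Step 1: +4 fires, +2 burnt (F count now 4)
Step 2: +2 fires, +4 burnt (F count now 2)
Step 3: +2 fires, +2 burnt (F count now 2)
Step 4: +3 fires, +2 burnt (F count now 3)
Step 5: +4 fires, +3 burnt (F count now 4)
Step 6: +1 fires, +4 burnt (F count now 1)
Step 7: +0 fires, +1 burnt (F count now 0)
Fire out after step 7
Initially T: 19, now '.': 27
Total burnt (originally-T cells now '.'): 16

Answer: 16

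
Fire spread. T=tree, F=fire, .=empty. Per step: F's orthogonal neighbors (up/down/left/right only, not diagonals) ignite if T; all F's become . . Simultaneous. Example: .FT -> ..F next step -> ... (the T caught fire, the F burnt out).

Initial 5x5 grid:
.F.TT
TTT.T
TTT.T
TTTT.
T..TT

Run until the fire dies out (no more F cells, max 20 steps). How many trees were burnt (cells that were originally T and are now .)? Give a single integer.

Answer: 13

Derivation:
Step 1: +1 fires, +1 burnt (F count now 1)
Step 2: +3 fires, +1 burnt (F count now 3)
Step 3: +3 fires, +3 burnt (F count now 3)
Step 4: +2 fires, +3 burnt (F count now 2)
Step 5: +2 fires, +2 burnt (F count now 2)
Step 6: +1 fires, +2 burnt (F count now 1)
Step 7: +1 fires, +1 burnt (F count now 1)
Step 8: +0 fires, +1 burnt (F count now 0)
Fire out after step 8
Initially T: 17, now '.': 21
Total burnt (originally-T cells now '.'): 13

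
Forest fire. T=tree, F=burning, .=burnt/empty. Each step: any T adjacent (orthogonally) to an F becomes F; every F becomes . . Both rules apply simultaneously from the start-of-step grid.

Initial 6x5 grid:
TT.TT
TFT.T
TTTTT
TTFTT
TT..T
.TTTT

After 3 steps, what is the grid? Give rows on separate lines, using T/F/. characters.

Step 1: 7 trees catch fire, 2 burn out
  TF.TT
  F.F.T
  TFFTT
  TF.FT
  TT..T
  .TTTT
Step 2: 6 trees catch fire, 7 burn out
  F..TT
  ....T
  F..FT
  F...F
  TF..T
  .TTTT
Step 3: 4 trees catch fire, 6 burn out
  ...TT
  ....T
  ....F
  .....
  F...F
  .FTTT

...TT
....T
....F
.....
F...F
.FTTT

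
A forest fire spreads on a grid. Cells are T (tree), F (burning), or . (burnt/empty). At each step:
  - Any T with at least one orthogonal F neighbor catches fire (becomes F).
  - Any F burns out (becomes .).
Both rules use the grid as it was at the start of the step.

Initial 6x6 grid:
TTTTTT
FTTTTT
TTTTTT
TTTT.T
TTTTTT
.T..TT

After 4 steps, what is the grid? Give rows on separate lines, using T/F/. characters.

Step 1: 3 trees catch fire, 1 burn out
  FTTTTT
  .FTTTT
  FTTTTT
  TTTT.T
  TTTTTT
  .T..TT
Step 2: 4 trees catch fire, 3 burn out
  .FTTTT
  ..FTTT
  .FTTTT
  FTTT.T
  TTTTTT
  .T..TT
Step 3: 5 trees catch fire, 4 burn out
  ..FTTT
  ...FTT
  ..FTTT
  .FTT.T
  FTTTTT
  .T..TT
Step 4: 5 trees catch fire, 5 burn out
  ...FTT
  ....FT
  ...FTT
  ..FT.T
  .FTTTT
  .T..TT

...FTT
....FT
...FTT
..FT.T
.FTTTT
.T..TT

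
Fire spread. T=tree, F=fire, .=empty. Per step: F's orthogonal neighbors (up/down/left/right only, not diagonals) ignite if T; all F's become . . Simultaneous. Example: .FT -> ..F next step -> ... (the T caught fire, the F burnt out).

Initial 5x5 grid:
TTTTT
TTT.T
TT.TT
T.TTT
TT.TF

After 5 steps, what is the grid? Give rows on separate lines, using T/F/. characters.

Step 1: 2 trees catch fire, 1 burn out
  TTTTT
  TTT.T
  TT.TT
  T.TTF
  TT.F.
Step 2: 2 trees catch fire, 2 burn out
  TTTTT
  TTT.T
  TT.TF
  T.TF.
  TT...
Step 3: 3 trees catch fire, 2 burn out
  TTTTT
  TTT.F
  TT.F.
  T.F..
  TT...
Step 4: 1 trees catch fire, 3 burn out
  TTTTF
  TTT..
  TT...
  T....
  TT...
Step 5: 1 trees catch fire, 1 burn out
  TTTF.
  TTT..
  TT...
  T....
  TT...

TTTF.
TTT..
TT...
T....
TT...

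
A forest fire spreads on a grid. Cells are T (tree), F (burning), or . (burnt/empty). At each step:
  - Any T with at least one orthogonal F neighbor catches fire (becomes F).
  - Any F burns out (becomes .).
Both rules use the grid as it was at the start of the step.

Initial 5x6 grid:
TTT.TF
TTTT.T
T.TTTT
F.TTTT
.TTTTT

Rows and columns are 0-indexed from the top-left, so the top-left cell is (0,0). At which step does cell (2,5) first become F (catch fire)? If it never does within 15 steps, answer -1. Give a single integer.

Step 1: cell (2,5)='T' (+3 fires, +2 burnt)
Step 2: cell (2,5)='F' (+2 fires, +3 burnt)
  -> target ignites at step 2
Step 3: cell (2,5)='.' (+4 fires, +2 burnt)
Step 4: cell (2,5)='.' (+5 fires, +4 burnt)
Step 5: cell (2,5)='.' (+5 fires, +5 burnt)
Step 6: cell (2,5)='.' (+2 fires, +5 burnt)
Step 7: cell (2,5)='.' (+1 fires, +2 burnt)
Step 8: cell (2,5)='.' (+1 fires, +1 burnt)
Step 9: cell (2,5)='.' (+0 fires, +1 burnt)
  fire out at step 9

2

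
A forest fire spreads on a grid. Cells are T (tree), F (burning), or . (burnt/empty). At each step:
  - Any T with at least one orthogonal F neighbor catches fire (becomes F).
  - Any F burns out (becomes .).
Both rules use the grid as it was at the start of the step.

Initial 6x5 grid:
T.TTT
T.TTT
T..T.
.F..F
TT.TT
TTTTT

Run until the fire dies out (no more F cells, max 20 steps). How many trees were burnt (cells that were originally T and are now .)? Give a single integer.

Answer: 9

Derivation:
Step 1: +2 fires, +2 burnt (F count now 2)
Step 2: +4 fires, +2 burnt (F count now 4)
Step 3: +3 fires, +4 burnt (F count now 3)
Step 4: +0 fires, +3 burnt (F count now 0)
Fire out after step 4
Initially T: 19, now '.': 20
Total burnt (originally-T cells now '.'): 9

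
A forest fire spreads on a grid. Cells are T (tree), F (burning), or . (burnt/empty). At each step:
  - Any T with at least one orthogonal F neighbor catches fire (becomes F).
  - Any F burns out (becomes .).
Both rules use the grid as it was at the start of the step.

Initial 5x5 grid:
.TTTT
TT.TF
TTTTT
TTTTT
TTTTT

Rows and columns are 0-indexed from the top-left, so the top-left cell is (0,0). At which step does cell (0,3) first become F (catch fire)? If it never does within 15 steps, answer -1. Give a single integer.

Step 1: cell (0,3)='T' (+3 fires, +1 burnt)
Step 2: cell (0,3)='F' (+3 fires, +3 burnt)
  -> target ignites at step 2
Step 3: cell (0,3)='.' (+4 fires, +3 burnt)
Step 4: cell (0,3)='.' (+4 fires, +4 burnt)
Step 5: cell (0,3)='.' (+4 fires, +4 burnt)
Step 6: cell (0,3)='.' (+3 fires, +4 burnt)
Step 7: cell (0,3)='.' (+1 fires, +3 burnt)
Step 8: cell (0,3)='.' (+0 fires, +1 burnt)
  fire out at step 8

2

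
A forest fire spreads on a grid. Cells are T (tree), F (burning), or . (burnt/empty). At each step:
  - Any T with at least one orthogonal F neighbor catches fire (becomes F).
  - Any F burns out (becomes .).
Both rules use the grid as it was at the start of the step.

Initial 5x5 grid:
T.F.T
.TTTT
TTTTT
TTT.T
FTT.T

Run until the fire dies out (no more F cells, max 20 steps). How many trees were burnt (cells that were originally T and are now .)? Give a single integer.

Step 1: +3 fires, +2 burnt (F count now 3)
Step 2: +6 fires, +3 burnt (F count now 6)
Step 3: +4 fires, +6 burnt (F count now 4)
Step 4: +2 fires, +4 burnt (F count now 2)
Step 5: +1 fires, +2 burnt (F count now 1)
Step 6: +1 fires, +1 burnt (F count now 1)
Step 7: +0 fires, +1 burnt (F count now 0)
Fire out after step 7
Initially T: 18, now '.': 24
Total burnt (originally-T cells now '.'): 17

Answer: 17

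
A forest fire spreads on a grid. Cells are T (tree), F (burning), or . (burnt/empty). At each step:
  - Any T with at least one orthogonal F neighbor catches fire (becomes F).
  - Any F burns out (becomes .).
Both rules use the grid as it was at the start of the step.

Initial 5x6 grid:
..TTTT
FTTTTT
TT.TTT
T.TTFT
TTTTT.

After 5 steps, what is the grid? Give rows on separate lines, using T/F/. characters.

Step 1: 6 trees catch fire, 2 burn out
  ..TTTT
  .FTTTT
  FT.TFT
  T.TF.F
  TTTTF.
Step 2: 8 trees catch fire, 6 burn out
  ..TTTT
  ..FTFT
  .F.F.F
  F.F...
  TTTF..
Step 3: 6 trees catch fire, 8 burn out
  ..FTFT
  ...F.F
  ......
  ......
  FTF...
Step 4: 3 trees catch fire, 6 burn out
  ...F.F
  ......
  ......
  ......
  .F....
Step 5: 0 trees catch fire, 3 burn out
  ......
  ......
  ......
  ......
  ......

......
......
......
......
......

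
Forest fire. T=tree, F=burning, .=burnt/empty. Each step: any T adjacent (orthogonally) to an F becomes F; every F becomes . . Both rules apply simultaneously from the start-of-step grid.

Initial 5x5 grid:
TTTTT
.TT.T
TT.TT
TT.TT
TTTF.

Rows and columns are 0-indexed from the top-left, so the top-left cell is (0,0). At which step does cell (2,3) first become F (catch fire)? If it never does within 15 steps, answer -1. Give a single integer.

Step 1: cell (2,3)='T' (+2 fires, +1 burnt)
Step 2: cell (2,3)='F' (+3 fires, +2 burnt)
  -> target ignites at step 2
Step 3: cell (2,3)='.' (+3 fires, +3 burnt)
Step 4: cell (2,3)='.' (+3 fires, +3 burnt)
Step 5: cell (2,3)='.' (+3 fires, +3 burnt)
Step 6: cell (2,3)='.' (+3 fires, +3 burnt)
Step 7: cell (2,3)='.' (+2 fires, +3 burnt)
Step 8: cell (2,3)='.' (+0 fires, +2 burnt)
  fire out at step 8

2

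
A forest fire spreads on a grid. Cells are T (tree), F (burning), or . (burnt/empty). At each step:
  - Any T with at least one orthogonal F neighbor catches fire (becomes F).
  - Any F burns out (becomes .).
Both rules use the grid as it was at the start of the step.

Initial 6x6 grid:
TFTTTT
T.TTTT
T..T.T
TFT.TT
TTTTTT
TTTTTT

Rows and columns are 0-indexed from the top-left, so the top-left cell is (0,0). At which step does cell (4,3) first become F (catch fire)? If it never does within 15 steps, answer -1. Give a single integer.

Step 1: cell (4,3)='T' (+5 fires, +2 burnt)
Step 2: cell (4,3)='T' (+7 fires, +5 burnt)
Step 3: cell (4,3)='F' (+5 fires, +7 burnt)
  -> target ignites at step 3
Step 4: cell (4,3)='.' (+5 fires, +5 burnt)
Step 5: cell (4,3)='.' (+4 fires, +5 burnt)
Step 6: cell (4,3)='.' (+3 fires, +4 burnt)
Step 7: cell (4,3)='.' (+0 fires, +3 burnt)
  fire out at step 7

3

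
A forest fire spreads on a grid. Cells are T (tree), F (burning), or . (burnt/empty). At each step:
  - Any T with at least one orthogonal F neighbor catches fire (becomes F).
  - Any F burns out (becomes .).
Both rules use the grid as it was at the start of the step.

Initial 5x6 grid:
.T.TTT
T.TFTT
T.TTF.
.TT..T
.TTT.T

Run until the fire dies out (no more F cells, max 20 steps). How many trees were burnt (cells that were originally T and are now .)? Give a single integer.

Answer: 13

Derivation:
Step 1: +4 fires, +2 burnt (F count now 4)
Step 2: +3 fires, +4 burnt (F count now 3)
Step 3: +2 fires, +3 burnt (F count now 2)
Step 4: +2 fires, +2 burnt (F count now 2)
Step 5: +2 fires, +2 burnt (F count now 2)
Step 6: +0 fires, +2 burnt (F count now 0)
Fire out after step 6
Initially T: 18, now '.': 25
Total burnt (originally-T cells now '.'): 13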